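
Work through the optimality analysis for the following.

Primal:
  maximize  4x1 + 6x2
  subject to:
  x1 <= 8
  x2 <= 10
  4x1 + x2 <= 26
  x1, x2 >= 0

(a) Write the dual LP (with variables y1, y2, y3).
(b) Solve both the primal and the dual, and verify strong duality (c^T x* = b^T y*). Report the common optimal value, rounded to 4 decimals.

The standard primal-dual pair for 'max c^T x s.t. A x <= b, x >= 0' is:
  Dual:  min b^T y  s.t.  A^T y >= c,  y >= 0.

So the dual LP is:
  minimize  8y1 + 10y2 + 26y3
  subject to:
    y1 + 4y3 >= 4
    y2 + y3 >= 6
    y1, y2, y3 >= 0

Solving the primal: x* = (4, 10).
  primal value c^T x* = 76.
Solving the dual: y* = (0, 5, 1).
  dual value b^T y* = 76.
Strong duality: c^T x* = b^T y*. Confirmed.

76


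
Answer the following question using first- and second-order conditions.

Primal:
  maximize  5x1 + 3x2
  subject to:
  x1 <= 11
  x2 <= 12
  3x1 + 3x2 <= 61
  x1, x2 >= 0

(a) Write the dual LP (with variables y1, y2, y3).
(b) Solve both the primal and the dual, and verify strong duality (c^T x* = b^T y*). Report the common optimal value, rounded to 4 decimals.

The standard primal-dual pair for 'max c^T x s.t. A x <= b, x >= 0' is:
  Dual:  min b^T y  s.t.  A^T y >= c,  y >= 0.

So the dual LP is:
  minimize  11y1 + 12y2 + 61y3
  subject to:
    y1 + 3y3 >= 5
    y2 + 3y3 >= 3
    y1, y2, y3 >= 0

Solving the primal: x* = (11, 9.3333).
  primal value c^T x* = 83.
Solving the dual: y* = (2, 0, 1).
  dual value b^T y* = 83.
Strong duality: c^T x* = b^T y*. Confirmed.

83


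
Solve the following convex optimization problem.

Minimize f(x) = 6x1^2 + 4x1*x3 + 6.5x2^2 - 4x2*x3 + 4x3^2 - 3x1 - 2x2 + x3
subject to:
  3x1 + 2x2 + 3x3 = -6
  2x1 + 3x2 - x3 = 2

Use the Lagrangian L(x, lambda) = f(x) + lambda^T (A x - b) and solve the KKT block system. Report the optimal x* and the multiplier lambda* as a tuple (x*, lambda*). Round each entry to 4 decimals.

Form the Lagrangian:
  L(x, lambda) = (1/2) x^T Q x + c^T x + lambda^T (A x - b)
Stationarity (grad_x L = 0): Q x + c + A^T lambda = 0.
Primal feasibility: A x = b.

This gives the KKT block system:
  [ Q   A^T ] [ x     ]   [-c ]
  [ A    0  ] [ lambda ] = [ b ]

Solving the linear system:
  x*      = (0.5774, -0.4724, -2.2625)
  lambda* = (3.4357, -2.5932)
  f(x*)   = 11.3753

x* = (0.5774, -0.4724, -2.2625), lambda* = (3.4357, -2.5932)


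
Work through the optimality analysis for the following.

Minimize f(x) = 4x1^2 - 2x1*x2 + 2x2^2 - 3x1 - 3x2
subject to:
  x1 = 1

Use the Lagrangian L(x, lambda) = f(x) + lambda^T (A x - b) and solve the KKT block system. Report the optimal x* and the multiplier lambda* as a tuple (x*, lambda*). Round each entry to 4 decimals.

Form the Lagrangian:
  L(x, lambda) = (1/2) x^T Q x + c^T x + lambda^T (A x - b)
Stationarity (grad_x L = 0): Q x + c + A^T lambda = 0.
Primal feasibility: A x = b.

This gives the KKT block system:
  [ Q   A^T ] [ x     ]   [-c ]
  [ A    0  ] [ lambda ] = [ b ]

Solving the linear system:
  x*      = (1, 1.25)
  lambda* = (-2.5)
  f(x*)   = -2.125

x* = (1, 1.25), lambda* = (-2.5)


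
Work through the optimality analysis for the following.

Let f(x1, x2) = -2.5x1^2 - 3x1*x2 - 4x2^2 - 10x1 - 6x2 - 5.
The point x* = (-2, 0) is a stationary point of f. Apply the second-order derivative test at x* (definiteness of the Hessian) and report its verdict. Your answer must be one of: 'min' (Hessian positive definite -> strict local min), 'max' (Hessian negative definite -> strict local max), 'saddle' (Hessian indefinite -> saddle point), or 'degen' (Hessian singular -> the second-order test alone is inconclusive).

Compute the Hessian H = grad^2 f:
  H = [[-5, -3], [-3, -8]]
Verify stationarity: grad f(x*) = H x* + g = (0, 0).
Eigenvalues of H: -9.8541, -3.1459.
Both eigenvalues < 0, so H is negative definite -> x* is a strict local max.

max


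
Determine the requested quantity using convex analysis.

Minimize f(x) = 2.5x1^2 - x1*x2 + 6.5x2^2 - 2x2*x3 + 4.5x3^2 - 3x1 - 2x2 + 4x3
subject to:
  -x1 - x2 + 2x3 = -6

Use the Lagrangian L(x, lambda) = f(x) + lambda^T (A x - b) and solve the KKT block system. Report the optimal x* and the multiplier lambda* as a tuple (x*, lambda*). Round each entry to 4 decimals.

Form the Lagrangian:
  L(x, lambda) = (1/2) x^T Q x + c^T x + lambda^T (A x - b)
Stationarity (grad_x L = 0): Q x + c + A^T lambda = 0.
Primal feasibility: A x = b.

This gives the KKT block system:
  [ Q   A^T ] [ x     ]   [-c ]
  [ A    0  ] [ lambda ] = [ b ]

Solving the linear system:
  x*      = (1.9818, 0.5286, -1.7448)
  lambda* = (6.3802)
  f(x*)   = 12.1497

x* = (1.9818, 0.5286, -1.7448), lambda* = (6.3802)


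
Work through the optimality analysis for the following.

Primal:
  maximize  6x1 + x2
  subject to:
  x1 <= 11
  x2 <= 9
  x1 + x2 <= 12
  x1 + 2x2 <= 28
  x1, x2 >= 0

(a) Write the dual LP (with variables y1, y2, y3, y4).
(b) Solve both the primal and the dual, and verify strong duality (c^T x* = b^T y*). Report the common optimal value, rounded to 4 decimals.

The standard primal-dual pair for 'max c^T x s.t. A x <= b, x >= 0' is:
  Dual:  min b^T y  s.t.  A^T y >= c,  y >= 0.

So the dual LP is:
  minimize  11y1 + 9y2 + 12y3 + 28y4
  subject to:
    y1 + y3 + y4 >= 6
    y2 + y3 + 2y4 >= 1
    y1, y2, y3, y4 >= 0

Solving the primal: x* = (11, 1).
  primal value c^T x* = 67.
Solving the dual: y* = (5, 0, 1, 0).
  dual value b^T y* = 67.
Strong duality: c^T x* = b^T y*. Confirmed.

67


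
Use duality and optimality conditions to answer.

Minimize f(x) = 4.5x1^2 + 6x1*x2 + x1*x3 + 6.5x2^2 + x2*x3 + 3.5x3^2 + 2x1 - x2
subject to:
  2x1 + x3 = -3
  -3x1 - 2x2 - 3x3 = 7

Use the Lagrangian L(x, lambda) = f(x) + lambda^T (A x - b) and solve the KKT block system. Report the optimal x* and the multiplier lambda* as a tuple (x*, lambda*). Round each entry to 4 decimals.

Form the Lagrangian:
  L(x, lambda) = (1/2) x^T Q x + c^T x + lambda^T (A x - b)
Stationarity (grad_x L = 0): Q x + c + A^T lambda = 0.
Primal feasibility: A x = b.

This gives the KKT block system:
  [ Q   A^T ] [ x     ]   [-c ]
  [ A    0  ] [ lambda ] = [ b ]

Solving the linear system:
  x*      = (-0.7879, -0.1818, -1.4242)
  lambda* = (-3.3333, -4.7576)
  f(x*)   = 10.9545

x* = (-0.7879, -0.1818, -1.4242), lambda* = (-3.3333, -4.7576)


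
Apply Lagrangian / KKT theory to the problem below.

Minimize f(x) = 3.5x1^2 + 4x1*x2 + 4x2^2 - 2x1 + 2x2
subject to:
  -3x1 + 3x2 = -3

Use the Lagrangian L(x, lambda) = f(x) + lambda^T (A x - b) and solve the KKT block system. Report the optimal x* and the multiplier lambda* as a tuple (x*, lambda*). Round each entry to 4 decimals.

Form the Lagrangian:
  L(x, lambda) = (1/2) x^T Q x + c^T x + lambda^T (A x - b)
Stationarity (grad_x L = 0): Q x + c + A^T lambda = 0.
Primal feasibility: A x = b.

This gives the KKT block system:
  [ Q   A^T ] [ x     ]   [-c ]
  [ A    0  ] [ lambda ] = [ b ]

Solving the linear system:
  x*      = (0.5217, -0.4783)
  lambda* = (-0.087)
  f(x*)   = -1.1304

x* = (0.5217, -0.4783), lambda* = (-0.087)


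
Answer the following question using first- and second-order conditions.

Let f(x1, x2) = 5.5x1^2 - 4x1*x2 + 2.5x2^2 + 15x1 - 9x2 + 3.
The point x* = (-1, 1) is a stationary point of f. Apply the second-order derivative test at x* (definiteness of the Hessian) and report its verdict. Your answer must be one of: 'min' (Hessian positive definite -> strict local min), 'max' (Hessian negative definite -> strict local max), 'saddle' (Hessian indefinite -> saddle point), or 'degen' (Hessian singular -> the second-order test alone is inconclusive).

Compute the Hessian H = grad^2 f:
  H = [[11, -4], [-4, 5]]
Verify stationarity: grad f(x*) = H x* + g = (0, 0).
Eigenvalues of H: 3, 13.
Both eigenvalues > 0, so H is positive definite -> x* is a strict local min.

min


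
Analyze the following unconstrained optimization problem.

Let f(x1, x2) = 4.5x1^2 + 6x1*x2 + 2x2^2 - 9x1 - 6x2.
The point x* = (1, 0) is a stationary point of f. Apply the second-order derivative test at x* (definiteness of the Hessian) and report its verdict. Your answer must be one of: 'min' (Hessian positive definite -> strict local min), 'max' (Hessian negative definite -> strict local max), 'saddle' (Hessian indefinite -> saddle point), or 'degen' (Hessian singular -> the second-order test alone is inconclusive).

Compute the Hessian H = grad^2 f:
  H = [[9, 6], [6, 4]]
Verify stationarity: grad f(x*) = H x* + g = (0, 0).
Eigenvalues of H: 0, 13.
H has a zero eigenvalue (singular; positive semidefinite but not definite), so H is neither positive definite, negative definite, nor indefinite. The second-order test alone is inconclusive -> degen.
(Indeed, f is constant along the null direction of H through x*, so x* is not a strict local extremum.)

degen


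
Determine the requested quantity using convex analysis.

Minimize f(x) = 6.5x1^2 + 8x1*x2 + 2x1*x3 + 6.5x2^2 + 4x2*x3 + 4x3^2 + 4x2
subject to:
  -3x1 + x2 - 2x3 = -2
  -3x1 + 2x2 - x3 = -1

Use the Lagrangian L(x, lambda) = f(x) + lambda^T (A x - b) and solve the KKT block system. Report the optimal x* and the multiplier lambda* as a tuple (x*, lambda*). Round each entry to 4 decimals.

Form the Lagrangian:
  L(x, lambda) = (1/2) x^T Q x + c^T x + lambda^T (A x - b)
Stationarity (grad_x L = 0): Q x + c + A^T lambda = 0.
Primal feasibility: A x = b.

This gives the KKT block system:
  [ Q   A^T ] [ x     ]   [-c ]
  [ A    0  ] [ lambda ] = [ b ]

Solving the linear system:
  x*      = (-0.0526, -0.0526, 1.0526)
  lambda* = (7.7719, -7.4386)
  f(x*)   = 3.9474

x* = (-0.0526, -0.0526, 1.0526), lambda* = (7.7719, -7.4386)


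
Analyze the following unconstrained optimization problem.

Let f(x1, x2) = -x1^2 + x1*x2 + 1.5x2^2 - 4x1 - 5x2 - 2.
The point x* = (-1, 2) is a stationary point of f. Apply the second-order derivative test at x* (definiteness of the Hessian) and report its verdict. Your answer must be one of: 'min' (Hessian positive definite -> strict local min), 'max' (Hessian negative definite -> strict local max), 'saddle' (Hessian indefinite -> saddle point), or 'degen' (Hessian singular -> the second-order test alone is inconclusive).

Compute the Hessian H = grad^2 f:
  H = [[-2, 1], [1, 3]]
Verify stationarity: grad f(x*) = H x* + g = (0, 0).
Eigenvalues of H: -2.1926, 3.1926.
Eigenvalues have mixed signs, so H is indefinite -> x* is a saddle point.

saddle


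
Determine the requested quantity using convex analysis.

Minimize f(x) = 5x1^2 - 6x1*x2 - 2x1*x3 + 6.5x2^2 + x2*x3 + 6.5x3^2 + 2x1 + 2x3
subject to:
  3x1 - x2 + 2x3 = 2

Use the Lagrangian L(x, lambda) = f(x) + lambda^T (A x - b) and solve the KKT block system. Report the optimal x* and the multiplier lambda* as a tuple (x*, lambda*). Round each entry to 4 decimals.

Form the Lagrangian:
  L(x, lambda) = (1/2) x^T Q x + c^T x + lambda^T (A x - b)
Stationarity (grad_x L = 0): Q x + c + A^T lambda = 0.
Primal feasibility: A x = b.

This gives the KKT block system:
  [ Q   A^T ] [ x     ]   [-c ]
  [ A    0  ] [ lambda ] = [ b ]

Solving the linear system:
  x*      = (0.5207, 0.0581, 0.248)
  lambda* = (-2.1207)
  f(x*)   = 2.8894

x* = (0.5207, 0.0581, 0.248), lambda* = (-2.1207)


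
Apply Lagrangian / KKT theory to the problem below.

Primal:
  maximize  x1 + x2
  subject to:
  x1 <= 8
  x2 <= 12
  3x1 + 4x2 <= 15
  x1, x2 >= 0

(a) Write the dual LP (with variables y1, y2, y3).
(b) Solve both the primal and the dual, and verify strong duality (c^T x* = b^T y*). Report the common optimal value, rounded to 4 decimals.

The standard primal-dual pair for 'max c^T x s.t. A x <= b, x >= 0' is:
  Dual:  min b^T y  s.t.  A^T y >= c,  y >= 0.

So the dual LP is:
  minimize  8y1 + 12y2 + 15y3
  subject to:
    y1 + 3y3 >= 1
    y2 + 4y3 >= 1
    y1, y2, y3 >= 0

Solving the primal: x* = (5, 0).
  primal value c^T x* = 5.
Solving the dual: y* = (0, 0, 0.3333).
  dual value b^T y* = 5.
Strong duality: c^T x* = b^T y*. Confirmed.

5


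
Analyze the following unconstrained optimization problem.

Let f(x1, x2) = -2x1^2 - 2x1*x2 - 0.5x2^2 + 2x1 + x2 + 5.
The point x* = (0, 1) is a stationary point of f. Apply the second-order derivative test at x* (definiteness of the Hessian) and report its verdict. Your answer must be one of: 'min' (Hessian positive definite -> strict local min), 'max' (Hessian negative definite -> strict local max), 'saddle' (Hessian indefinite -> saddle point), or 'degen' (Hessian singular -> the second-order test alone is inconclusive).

Compute the Hessian H = grad^2 f:
  H = [[-4, -2], [-2, -1]]
Verify stationarity: grad f(x*) = H x* + g = (0, 0).
Eigenvalues of H: -5, 0.
H has a zero eigenvalue (singular; negative semidefinite but not definite), so H is neither positive definite, negative definite, nor indefinite. The second-order test alone is inconclusive -> degen.
(Indeed, f is constant along the null direction of H through x*, so x* is not a strict local extremum.)

degen


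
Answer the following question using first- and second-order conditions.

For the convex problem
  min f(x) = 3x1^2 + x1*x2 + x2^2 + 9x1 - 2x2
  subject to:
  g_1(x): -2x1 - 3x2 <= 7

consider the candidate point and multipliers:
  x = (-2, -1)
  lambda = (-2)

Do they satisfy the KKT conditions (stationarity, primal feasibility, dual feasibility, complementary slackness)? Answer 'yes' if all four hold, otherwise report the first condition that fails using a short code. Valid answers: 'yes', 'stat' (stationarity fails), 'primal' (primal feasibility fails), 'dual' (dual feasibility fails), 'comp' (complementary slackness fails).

Gradient of f: grad f(x) = Q x + c = (-4, -6)
Constraint values g_i(x) = a_i^T x - b_i:
  g_1((-2, -1)) = 0
Stationarity residual: grad f(x) + sum_i lambda_i a_i = (0, 0)
  -> stationarity OK
Primal feasibility (all g_i <= 0): OK
Dual feasibility (all lambda_i >= 0): FAILS
Complementary slackness (lambda_i * g_i(x) = 0 for all i): OK

Verdict: the first failing condition is dual_feasibility -> dual.

dual


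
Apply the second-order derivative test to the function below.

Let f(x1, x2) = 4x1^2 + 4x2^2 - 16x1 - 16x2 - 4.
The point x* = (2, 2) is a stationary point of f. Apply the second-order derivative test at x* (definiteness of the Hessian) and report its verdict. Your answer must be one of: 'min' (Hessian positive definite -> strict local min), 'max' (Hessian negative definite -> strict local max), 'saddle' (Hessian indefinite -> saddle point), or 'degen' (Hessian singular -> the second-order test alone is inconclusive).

Compute the Hessian H = grad^2 f:
  H = [[8, 0], [0, 8]]
Verify stationarity: grad f(x*) = H x* + g = (0, 0).
Eigenvalues of H: 8, 8.
Both eigenvalues > 0, so H is positive definite -> x* is a strict local min.

min


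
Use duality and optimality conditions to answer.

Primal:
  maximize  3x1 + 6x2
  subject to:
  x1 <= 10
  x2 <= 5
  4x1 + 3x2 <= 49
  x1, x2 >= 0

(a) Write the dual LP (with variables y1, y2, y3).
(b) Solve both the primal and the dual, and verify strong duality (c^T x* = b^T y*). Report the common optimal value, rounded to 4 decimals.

The standard primal-dual pair for 'max c^T x s.t. A x <= b, x >= 0' is:
  Dual:  min b^T y  s.t.  A^T y >= c,  y >= 0.

So the dual LP is:
  minimize  10y1 + 5y2 + 49y3
  subject to:
    y1 + 4y3 >= 3
    y2 + 3y3 >= 6
    y1, y2, y3 >= 0

Solving the primal: x* = (8.5, 5).
  primal value c^T x* = 55.5.
Solving the dual: y* = (0, 3.75, 0.75).
  dual value b^T y* = 55.5.
Strong duality: c^T x* = b^T y*. Confirmed.

55.5


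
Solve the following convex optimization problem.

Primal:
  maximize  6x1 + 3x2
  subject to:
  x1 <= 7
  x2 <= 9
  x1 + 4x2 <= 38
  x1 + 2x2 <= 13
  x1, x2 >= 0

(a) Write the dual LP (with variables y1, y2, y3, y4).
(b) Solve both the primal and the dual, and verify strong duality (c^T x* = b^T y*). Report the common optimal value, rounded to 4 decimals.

The standard primal-dual pair for 'max c^T x s.t. A x <= b, x >= 0' is:
  Dual:  min b^T y  s.t.  A^T y >= c,  y >= 0.

So the dual LP is:
  minimize  7y1 + 9y2 + 38y3 + 13y4
  subject to:
    y1 + y3 + y4 >= 6
    y2 + 4y3 + 2y4 >= 3
    y1, y2, y3, y4 >= 0

Solving the primal: x* = (7, 3).
  primal value c^T x* = 51.
Solving the dual: y* = (4.5, 0, 0, 1.5).
  dual value b^T y* = 51.
Strong duality: c^T x* = b^T y*. Confirmed.

51


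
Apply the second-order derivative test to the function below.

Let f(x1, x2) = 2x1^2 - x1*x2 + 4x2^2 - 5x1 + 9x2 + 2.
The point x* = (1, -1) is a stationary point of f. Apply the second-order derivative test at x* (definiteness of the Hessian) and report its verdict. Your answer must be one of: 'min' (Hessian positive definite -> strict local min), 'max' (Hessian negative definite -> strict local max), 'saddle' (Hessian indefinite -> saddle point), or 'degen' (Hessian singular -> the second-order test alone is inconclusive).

Compute the Hessian H = grad^2 f:
  H = [[4, -1], [-1, 8]]
Verify stationarity: grad f(x*) = H x* + g = (0, 0).
Eigenvalues of H: 3.7639, 8.2361.
Both eigenvalues > 0, so H is positive definite -> x* is a strict local min.

min


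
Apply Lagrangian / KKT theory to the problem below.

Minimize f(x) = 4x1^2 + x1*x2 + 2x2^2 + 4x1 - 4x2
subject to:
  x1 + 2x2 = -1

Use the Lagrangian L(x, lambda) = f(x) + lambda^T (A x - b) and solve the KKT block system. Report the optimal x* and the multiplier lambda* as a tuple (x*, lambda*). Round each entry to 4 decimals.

Form the Lagrangian:
  L(x, lambda) = (1/2) x^T Q x + c^T x + lambda^T (A x - b)
Stationarity (grad_x L = 0): Q x + c + A^T lambda = 0.
Primal feasibility: A x = b.

This gives the KKT block system:
  [ Q   A^T ] [ x     ]   [-c ]
  [ A    0  ] [ lambda ] = [ b ]

Solving the linear system:
  x*      = (-0.8125, -0.0938)
  lambda* = (2.5938)
  f(x*)   = -0.1406

x* = (-0.8125, -0.0938), lambda* = (2.5938)


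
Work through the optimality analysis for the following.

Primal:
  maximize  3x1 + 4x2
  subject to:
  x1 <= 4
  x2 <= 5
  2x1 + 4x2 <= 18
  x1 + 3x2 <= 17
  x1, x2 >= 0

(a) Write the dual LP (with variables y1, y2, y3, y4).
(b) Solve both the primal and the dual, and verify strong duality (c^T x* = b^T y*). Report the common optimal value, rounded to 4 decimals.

The standard primal-dual pair for 'max c^T x s.t. A x <= b, x >= 0' is:
  Dual:  min b^T y  s.t.  A^T y >= c,  y >= 0.

So the dual LP is:
  minimize  4y1 + 5y2 + 18y3 + 17y4
  subject to:
    y1 + 2y3 + y4 >= 3
    y2 + 4y3 + 3y4 >= 4
    y1, y2, y3, y4 >= 0

Solving the primal: x* = (4, 2.5).
  primal value c^T x* = 22.
Solving the dual: y* = (1, 0, 1, 0).
  dual value b^T y* = 22.
Strong duality: c^T x* = b^T y*. Confirmed.

22


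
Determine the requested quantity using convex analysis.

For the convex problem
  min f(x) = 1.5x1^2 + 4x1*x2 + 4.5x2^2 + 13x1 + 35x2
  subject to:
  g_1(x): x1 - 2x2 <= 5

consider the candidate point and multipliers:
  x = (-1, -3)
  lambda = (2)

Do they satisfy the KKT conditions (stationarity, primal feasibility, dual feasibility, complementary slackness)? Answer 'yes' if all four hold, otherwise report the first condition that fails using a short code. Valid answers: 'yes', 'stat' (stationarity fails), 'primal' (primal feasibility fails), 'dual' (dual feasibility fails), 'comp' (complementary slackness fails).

Gradient of f: grad f(x) = Q x + c = (-2, 4)
Constraint values g_i(x) = a_i^T x - b_i:
  g_1((-1, -3)) = 0
Stationarity residual: grad f(x) + sum_i lambda_i a_i = (0, 0)
  -> stationarity OK
Primal feasibility (all g_i <= 0): OK
Dual feasibility (all lambda_i >= 0): OK
Complementary slackness (lambda_i * g_i(x) = 0 for all i): OK

Verdict: yes, KKT holds.

yes


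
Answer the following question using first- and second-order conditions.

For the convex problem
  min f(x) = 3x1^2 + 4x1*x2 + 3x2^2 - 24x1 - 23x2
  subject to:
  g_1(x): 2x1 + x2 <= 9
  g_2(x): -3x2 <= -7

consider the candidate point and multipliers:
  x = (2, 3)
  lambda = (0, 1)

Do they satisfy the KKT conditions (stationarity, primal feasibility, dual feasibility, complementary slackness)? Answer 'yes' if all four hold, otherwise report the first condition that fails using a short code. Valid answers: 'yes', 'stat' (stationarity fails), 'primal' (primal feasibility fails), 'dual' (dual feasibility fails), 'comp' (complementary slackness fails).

Gradient of f: grad f(x) = Q x + c = (0, 3)
Constraint values g_i(x) = a_i^T x - b_i:
  g_1((2, 3)) = -2
  g_2((2, 3)) = -2
Stationarity residual: grad f(x) + sum_i lambda_i a_i = (0, 0)
  -> stationarity OK
Primal feasibility (all g_i <= 0): OK
Dual feasibility (all lambda_i >= 0): OK
Complementary slackness (lambda_i * g_i(x) = 0 for all i): FAILS

Verdict: the first failing condition is complementary_slackness -> comp.

comp


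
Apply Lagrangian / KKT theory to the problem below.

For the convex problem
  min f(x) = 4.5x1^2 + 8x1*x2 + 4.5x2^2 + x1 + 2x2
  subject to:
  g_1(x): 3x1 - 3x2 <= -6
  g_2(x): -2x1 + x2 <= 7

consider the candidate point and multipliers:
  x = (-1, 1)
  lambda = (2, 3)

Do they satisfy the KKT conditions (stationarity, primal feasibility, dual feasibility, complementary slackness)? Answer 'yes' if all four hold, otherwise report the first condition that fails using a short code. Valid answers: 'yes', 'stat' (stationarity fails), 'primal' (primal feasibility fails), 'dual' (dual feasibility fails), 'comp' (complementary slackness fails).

Gradient of f: grad f(x) = Q x + c = (0, 3)
Constraint values g_i(x) = a_i^T x - b_i:
  g_1((-1, 1)) = 0
  g_2((-1, 1)) = -4
Stationarity residual: grad f(x) + sum_i lambda_i a_i = (0, 0)
  -> stationarity OK
Primal feasibility (all g_i <= 0): OK
Dual feasibility (all lambda_i >= 0): OK
Complementary slackness (lambda_i * g_i(x) = 0 for all i): FAILS

Verdict: the first failing condition is complementary_slackness -> comp.

comp


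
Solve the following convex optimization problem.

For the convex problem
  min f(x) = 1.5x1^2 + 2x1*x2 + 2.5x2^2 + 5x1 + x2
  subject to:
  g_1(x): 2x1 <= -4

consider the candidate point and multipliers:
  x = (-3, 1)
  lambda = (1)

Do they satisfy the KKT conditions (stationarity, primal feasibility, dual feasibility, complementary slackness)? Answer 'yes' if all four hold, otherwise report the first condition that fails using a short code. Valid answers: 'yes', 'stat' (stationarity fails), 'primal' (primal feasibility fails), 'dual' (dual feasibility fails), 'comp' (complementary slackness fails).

Gradient of f: grad f(x) = Q x + c = (-2, 0)
Constraint values g_i(x) = a_i^T x - b_i:
  g_1((-3, 1)) = -2
Stationarity residual: grad f(x) + sum_i lambda_i a_i = (0, 0)
  -> stationarity OK
Primal feasibility (all g_i <= 0): OK
Dual feasibility (all lambda_i >= 0): OK
Complementary slackness (lambda_i * g_i(x) = 0 for all i): FAILS

Verdict: the first failing condition is complementary_slackness -> comp.

comp


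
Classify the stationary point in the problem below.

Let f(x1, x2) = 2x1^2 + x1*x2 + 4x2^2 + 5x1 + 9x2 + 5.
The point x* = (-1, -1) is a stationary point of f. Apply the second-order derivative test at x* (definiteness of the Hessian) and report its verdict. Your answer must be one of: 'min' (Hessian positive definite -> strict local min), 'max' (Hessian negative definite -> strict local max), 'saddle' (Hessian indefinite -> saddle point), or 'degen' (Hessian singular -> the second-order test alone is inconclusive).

Compute the Hessian H = grad^2 f:
  H = [[4, 1], [1, 8]]
Verify stationarity: grad f(x*) = H x* + g = (0, 0).
Eigenvalues of H: 3.7639, 8.2361.
Both eigenvalues > 0, so H is positive definite -> x* is a strict local min.

min


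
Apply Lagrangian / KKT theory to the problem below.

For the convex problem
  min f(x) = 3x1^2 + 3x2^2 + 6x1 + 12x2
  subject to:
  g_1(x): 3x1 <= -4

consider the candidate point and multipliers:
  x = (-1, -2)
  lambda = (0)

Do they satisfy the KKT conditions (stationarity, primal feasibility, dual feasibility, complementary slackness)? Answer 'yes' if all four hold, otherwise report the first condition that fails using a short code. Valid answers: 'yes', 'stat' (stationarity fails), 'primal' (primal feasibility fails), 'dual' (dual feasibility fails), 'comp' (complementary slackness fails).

Gradient of f: grad f(x) = Q x + c = (0, 0)
Constraint values g_i(x) = a_i^T x - b_i:
  g_1((-1, -2)) = 1
Stationarity residual: grad f(x) + sum_i lambda_i a_i = (0, 0)
  -> stationarity OK
Primal feasibility (all g_i <= 0): FAILS
Dual feasibility (all lambda_i >= 0): OK
Complementary slackness (lambda_i * g_i(x) = 0 for all i): OK

Verdict: the first failing condition is primal_feasibility -> primal.

primal


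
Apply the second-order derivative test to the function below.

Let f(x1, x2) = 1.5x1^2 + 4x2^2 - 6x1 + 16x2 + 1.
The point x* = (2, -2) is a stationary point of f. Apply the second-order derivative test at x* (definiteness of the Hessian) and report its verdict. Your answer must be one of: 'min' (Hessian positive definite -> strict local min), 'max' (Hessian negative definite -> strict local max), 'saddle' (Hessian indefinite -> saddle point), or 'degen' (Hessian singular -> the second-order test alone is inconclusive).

Compute the Hessian H = grad^2 f:
  H = [[3, 0], [0, 8]]
Verify stationarity: grad f(x*) = H x* + g = (0, 0).
Eigenvalues of H: 3, 8.
Both eigenvalues > 0, so H is positive definite -> x* is a strict local min.

min


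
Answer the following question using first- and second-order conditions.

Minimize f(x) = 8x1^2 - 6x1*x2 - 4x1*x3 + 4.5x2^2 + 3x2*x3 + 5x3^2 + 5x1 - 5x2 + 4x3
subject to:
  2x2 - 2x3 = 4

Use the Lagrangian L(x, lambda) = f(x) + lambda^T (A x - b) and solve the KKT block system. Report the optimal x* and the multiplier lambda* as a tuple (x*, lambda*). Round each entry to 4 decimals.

Form the Lagrangian:
  L(x, lambda) = (1/2) x^T Q x + c^T x + lambda^T (A x - b)
Stationarity (grad_x L = 0): Q x + c + A^T lambda = 0.
Primal feasibility: A x = b.

This gives the KKT block system:
  [ Q   A^T ] [ x     ]   [-c ]
  [ A    0  ] [ lambda ] = [ b ]

Solving the linear system:
  x*      = (-0.1833, 1.0067, -0.9933)
  lambda* = (-1.09)
  f(x*)   = -2.7817

x* = (-0.1833, 1.0067, -0.9933), lambda* = (-1.09)


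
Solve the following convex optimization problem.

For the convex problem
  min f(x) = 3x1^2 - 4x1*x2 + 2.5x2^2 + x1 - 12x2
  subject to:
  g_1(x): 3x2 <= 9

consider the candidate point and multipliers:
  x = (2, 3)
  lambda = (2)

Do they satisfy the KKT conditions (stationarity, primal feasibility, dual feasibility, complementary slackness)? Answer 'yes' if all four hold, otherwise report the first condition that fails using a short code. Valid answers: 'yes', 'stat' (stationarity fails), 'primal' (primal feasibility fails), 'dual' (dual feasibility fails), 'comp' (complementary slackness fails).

Gradient of f: grad f(x) = Q x + c = (1, -5)
Constraint values g_i(x) = a_i^T x - b_i:
  g_1((2, 3)) = 0
Stationarity residual: grad f(x) + sum_i lambda_i a_i = (1, 1)
  -> stationarity FAILS
Primal feasibility (all g_i <= 0): OK
Dual feasibility (all lambda_i >= 0): OK
Complementary slackness (lambda_i * g_i(x) = 0 for all i): OK

Verdict: the first failing condition is stationarity -> stat.

stat


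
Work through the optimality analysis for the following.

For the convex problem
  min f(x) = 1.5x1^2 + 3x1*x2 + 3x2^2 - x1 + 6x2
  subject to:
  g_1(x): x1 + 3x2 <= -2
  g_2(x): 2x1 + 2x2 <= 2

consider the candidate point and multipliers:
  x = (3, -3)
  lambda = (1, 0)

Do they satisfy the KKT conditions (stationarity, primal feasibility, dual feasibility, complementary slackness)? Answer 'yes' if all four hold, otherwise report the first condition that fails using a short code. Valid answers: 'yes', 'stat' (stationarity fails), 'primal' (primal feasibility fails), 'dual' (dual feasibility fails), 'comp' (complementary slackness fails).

Gradient of f: grad f(x) = Q x + c = (-1, -3)
Constraint values g_i(x) = a_i^T x - b_i:
  g_1((3, -3)) = -4
  g_2((3, -3)) = -2
Stationarity residual: grad f(x) + sum_i lambda_i a_i = (0, 0)
  -> stationarity OK
Primal feasibility (all g_i <= 0): OK
Dual feasibility (all lambda_i >= 0): OK
Complementary slackness (lambda_i * g_i(x) = 0 for all i): FAILS

Verdict: the first failing condition is complementary_slackness -> comp.

comp


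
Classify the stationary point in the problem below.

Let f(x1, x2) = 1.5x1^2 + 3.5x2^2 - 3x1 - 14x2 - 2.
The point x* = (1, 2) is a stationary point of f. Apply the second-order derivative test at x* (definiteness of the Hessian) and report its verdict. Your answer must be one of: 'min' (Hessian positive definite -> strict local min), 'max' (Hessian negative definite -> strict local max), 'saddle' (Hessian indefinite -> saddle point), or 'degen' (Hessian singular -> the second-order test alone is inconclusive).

Compute the Hessian H = grad^2 f:
  H = [[3, 0], [0, 7]]
Verify stationarity: grad f(x*) = H x* + g = (0, 0).
Eigenvalues of H: 3, 7.
Both eigenvalues > 0, so H is positive definite -> x* is a strict local min.

min


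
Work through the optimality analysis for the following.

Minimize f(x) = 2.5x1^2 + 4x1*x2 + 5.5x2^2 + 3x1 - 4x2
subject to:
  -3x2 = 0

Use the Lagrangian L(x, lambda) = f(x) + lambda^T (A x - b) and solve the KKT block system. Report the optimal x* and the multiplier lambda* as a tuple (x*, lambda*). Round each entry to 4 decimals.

Form the Lagrangian:
  L(x, lambda) = (1/2) x^T Q x + c^T x + lambda^T (A x - b)
Stationarity (grad_x L = 0): Q x + c + A^T lambda = 0.
Primal feasibility: A x = b.

This gives the KKT block system:
  [ Q   A^T ] [ x     ]   [-c ]
  [ A    0  ] [ lambda ] = [ b ]

Solving the linear system:
  x*      = (-0.6, 0)
  lambda* = (-2.1333)
  f(x*)   = -0.9

x* = (-0.6, 0), lambda* = (-2.1333)


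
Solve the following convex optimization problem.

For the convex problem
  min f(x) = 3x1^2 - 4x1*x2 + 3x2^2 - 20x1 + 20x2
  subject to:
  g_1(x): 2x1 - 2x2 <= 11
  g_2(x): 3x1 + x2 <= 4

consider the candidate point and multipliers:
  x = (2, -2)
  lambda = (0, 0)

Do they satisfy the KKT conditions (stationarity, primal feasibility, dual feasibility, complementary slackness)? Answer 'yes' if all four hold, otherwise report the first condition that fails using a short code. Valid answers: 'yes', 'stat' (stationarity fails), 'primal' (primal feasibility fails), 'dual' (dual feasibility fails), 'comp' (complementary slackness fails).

Gradient of f: grad f(x) = Q x + c = (0, 0)
Constraint values g_i(x) = a_i^T x - b_i:
  g_1((2, -2)) = -3
  g_2((2, -2)) = 0
Stationarity residual: grad f(x) + sum_i lambda_i a_i = (0, 0)
  -> stationarity OK
Primal feasibility (all g_i <= 0): OK
Dual feasibility (all lambda_i >= 0): OK
Complementary slackness (lambda_i * g_i(x) = 0 for all i): OK

Verdict: yes, KKT holds.

yes


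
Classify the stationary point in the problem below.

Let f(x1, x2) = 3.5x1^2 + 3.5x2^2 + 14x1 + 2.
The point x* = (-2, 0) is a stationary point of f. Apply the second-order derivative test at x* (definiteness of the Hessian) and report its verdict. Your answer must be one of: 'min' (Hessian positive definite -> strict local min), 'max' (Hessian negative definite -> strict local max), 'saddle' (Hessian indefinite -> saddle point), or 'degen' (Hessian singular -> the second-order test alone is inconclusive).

Compute the Hessian H = grad^2 f:
  H = [[7, 0], [0, 7]]
Verify stationarity: grad f(x*) = H x* + g = (0, 0).
Eigenvalues of H: 7, 7.
Both eigenvalues > 0, so H is positive definite -> x* is a strict local min.

min


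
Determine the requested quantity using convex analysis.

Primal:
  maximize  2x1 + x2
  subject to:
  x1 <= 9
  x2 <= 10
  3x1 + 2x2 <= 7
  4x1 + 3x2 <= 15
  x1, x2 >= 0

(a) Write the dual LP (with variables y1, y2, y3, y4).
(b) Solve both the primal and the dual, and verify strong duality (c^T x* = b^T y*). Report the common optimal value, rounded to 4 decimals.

The standard primal-dual pair for 'max c^T x s.t. A x <= b, x >= 0' is:
  Dual:  min b^T y  s.t.  A^T y >= c,  y >= 0.

So the dual LP is:
  minimize  9y1 + 10y2 + 7y3 + 15y4
  subject to:
    y1 + 3y3 + 4y4 >= 2
    y2 + 2y3 + 3y4 >= 1
    y1, y2, y3, y4 >= 0

Solving the primal: x* = (2.3333, 0).
  primal value c^T x* = 4.6667.
Solving the dual: y* = (0, 0, 0.6667, 0).
  dual value b^T y* = 4.6667.
Strong duality: c^T x* = b^T y*. Confirmed.

4.6667


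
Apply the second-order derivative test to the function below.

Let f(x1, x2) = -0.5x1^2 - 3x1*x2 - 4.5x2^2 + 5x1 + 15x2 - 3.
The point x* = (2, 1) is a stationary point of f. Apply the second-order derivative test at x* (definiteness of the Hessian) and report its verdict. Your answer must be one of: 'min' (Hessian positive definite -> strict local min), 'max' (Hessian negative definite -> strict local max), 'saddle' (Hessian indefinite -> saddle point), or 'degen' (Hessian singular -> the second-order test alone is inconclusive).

Compute the Hessian H = grad^2 f:
  H = [[-1, -3], [-3, -9]]
Verify stationarity: grad f(x*) = H x* + g = (0, 0).
Eigenvalues of H: -10, 0.
H has a zero eigenvalue (singular; negative semidefinite but not definite), so H is neither positive definite, negative definite, nor indefinite. The second-order test alone is inconclusive -> degen.
(Indeed, f is constant along the null direction of H through x*, so x* is not a strict local extremum.)

degen


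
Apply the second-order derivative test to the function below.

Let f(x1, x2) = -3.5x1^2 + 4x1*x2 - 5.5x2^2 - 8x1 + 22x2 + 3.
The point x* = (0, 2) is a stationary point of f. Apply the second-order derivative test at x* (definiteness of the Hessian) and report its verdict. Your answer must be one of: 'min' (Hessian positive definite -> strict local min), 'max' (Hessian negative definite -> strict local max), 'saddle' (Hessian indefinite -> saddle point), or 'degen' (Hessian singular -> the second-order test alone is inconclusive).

Compute the Hessian H = grad^2 f:
  H = [[-7, 4], [4, -11]]
Verify stationarity: grad f(x*) = H x* + g = (0, 0).
Eigenvalues of H: -13.4721, -4.5279.
Both eigenvalues < 0, so H is negative definite -> x* is a strict local max.

max


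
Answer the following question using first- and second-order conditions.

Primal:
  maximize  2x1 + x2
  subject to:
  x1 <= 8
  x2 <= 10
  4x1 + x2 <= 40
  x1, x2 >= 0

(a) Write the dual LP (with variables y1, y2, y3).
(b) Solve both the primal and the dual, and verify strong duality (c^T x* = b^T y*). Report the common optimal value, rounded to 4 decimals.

The standard primal-dual pair for 'max c^T x s.t. A x <= b, x >= 0' is:
  Dual:  min b^T y  s.t.  A^T y >= c,  y >= 0.

So the dual LP is:
  minimize  8y1 + 10y2 + 40y3
  subject to:
    y1 + 4y3 >= 2
    y2 + y3 >= 1
    y1, y2, y3 >= 0

Solving the primal: x* = (7.5, 10).
  primal value c^T x* = 25.
Solving the dual: y* = (0, 0.5, 0.5).
  dual value b^T y* = 25.
Strong duality: c^T x* = b^T y*. Confirmed.

25


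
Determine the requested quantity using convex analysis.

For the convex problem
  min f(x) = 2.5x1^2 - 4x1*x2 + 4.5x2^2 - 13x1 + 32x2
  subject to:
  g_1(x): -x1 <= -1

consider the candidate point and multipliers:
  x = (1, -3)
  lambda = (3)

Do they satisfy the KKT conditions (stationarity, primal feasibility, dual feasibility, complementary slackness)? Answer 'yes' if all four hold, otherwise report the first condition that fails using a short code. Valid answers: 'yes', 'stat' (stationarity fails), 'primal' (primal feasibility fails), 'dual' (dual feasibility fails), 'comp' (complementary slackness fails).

Gradient of f: grad f(x) = Q x + c = (4, 1)
Constraint values g_i(x) = a_i^T x - b_i:
  g_1((1, -3)) = 0
Stationarity residual: grad f(x) + sum_i lambda_i a_i = (1, 1)
  -> stationarity FAILS
Primal feasibility (all g_i <= 0): OK
Dual feasibility (all lambda_i >= 0): OK
Complementary slackness (lambda_i * g_i(x) = 0 for all i): OK

Verdict: the first failing condition is stationarity -> stat.

stat


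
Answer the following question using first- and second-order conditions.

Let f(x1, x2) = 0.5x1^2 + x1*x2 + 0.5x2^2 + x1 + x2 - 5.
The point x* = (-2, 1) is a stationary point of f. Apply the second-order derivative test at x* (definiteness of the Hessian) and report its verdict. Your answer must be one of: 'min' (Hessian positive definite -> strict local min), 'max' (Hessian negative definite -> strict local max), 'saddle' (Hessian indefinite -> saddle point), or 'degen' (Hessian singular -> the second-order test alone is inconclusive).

Compute the Hessian H = grad^2 f:
  H = [[1, 1], [1, 1]]
Verify stationarity: grad f(x*) = H x* + g = (0, 0).
Eigenvalues of H: 0, 2.
H has a zero eigenvalue (singular; positive semidefinite but not definite), so H is neither positive definite, negative definite, nor indefinite. The second-order test alone is inconclusive -> degen.
(Indeed, f is constant along the null direction of H through x*, so x* is not a strict local extremum.)

degen


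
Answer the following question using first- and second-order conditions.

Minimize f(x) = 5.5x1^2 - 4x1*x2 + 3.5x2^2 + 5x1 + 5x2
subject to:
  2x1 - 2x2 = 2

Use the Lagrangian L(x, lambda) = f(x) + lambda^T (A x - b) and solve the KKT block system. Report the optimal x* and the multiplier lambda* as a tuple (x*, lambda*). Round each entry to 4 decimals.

Form the Lagrangian:
  L(x, lambda) = (1/2) x^T Q x + c^T x + lambda^T (A x - b)
Stationarity (grad_x L = 0): Q x + c + A^T lambda = 0.
Primal feasibility: A x = b.

This gives the KKT block system:
  [ Q   A^T ] [ x     ]   [-c ]
  [ A    0  ] [ lambda ] = [ b ]

Solving the linear system:
  x*      = (-0.7, -1.7)
  lambda* = (-2.05)
  f(x*)   = -3.95

x* = (-0.7, -1.7), lambda* = (-2.05)


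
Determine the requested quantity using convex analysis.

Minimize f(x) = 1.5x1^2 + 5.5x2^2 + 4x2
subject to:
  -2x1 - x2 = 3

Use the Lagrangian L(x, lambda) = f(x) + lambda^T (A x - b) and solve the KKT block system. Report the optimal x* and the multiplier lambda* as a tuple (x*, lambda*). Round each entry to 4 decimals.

Form the Lagrangian:
  L(x, lambda) = (1/2) x^T Q x + c^T x + lambda^T (A x - b)
Stationarity (grad_x L = 0): Q x + c + A^T lambda = 0.
Primal feasibility: A x = b.

This gives the KKT block system:
  [ Q   A^T ] [ x     ]   [-c ]
  [ A    0  ] [ lambda ] = [ b ]

Solving the linear system:
  x*      = (-1.234, -0.5319)
  lambda* = (-1.8511)
  f(x*)   = 1.7128

x* = (-1.234, -0.5319), lambda* = (-1.8511)


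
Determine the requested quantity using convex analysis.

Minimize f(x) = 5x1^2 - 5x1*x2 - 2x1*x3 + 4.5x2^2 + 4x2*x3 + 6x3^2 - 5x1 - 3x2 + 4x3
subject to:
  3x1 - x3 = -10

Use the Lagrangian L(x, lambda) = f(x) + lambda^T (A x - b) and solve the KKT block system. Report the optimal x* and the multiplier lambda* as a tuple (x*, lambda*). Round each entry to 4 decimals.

Form the Lagrangian:
  L(x, lambda) = (1/2) x^T Q x + c^T x + lambda^T (A x - b)
Stationarity (grad_x L = 0): Q x + c + A^T lambda = 0.
Primal feasibility: A x = b.

This gives the KKT block system:
  [ Q   A^T ] [ x     ]   [-c ]
  [ A    0  ] [ lambda ] = [ b ]

Solving the linear system:
  x*      = (-3.1646, -1.6497, 0.5061)
  lambda* = (9.8033)
  f(x*)   = 60.4149

x* = (-3.1646, -1.6497, 0.5061), lambda* = (9.8033)


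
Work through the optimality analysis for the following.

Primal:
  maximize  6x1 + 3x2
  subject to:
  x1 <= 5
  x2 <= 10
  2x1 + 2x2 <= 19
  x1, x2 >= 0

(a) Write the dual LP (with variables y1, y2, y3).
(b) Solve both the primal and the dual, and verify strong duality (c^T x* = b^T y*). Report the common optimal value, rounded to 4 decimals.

The standard primal-dual pair for 'max c^T x s.t. A x <= b, x >= 0' is:
  Dual:  min b^T y  s.t.  A^T y >= c,  y >= 0.

So the dual LP is:
  minimize  5y1 + 10y2 + 19y3
  subject to:
    y1 + 2y3 >= 6
    y2 + 2y3 >= 3
    y1, y2, y3 >= 0

Solving the primal: x* = (5, 4.5).
  primal value c^T x* = 43.5.
Solving the dual: y* = (3, 0, 1.5).
  dual value b^T y* = 43.5.
Strong duality: c^T x* = b^T y*. Confirmed.

43.5


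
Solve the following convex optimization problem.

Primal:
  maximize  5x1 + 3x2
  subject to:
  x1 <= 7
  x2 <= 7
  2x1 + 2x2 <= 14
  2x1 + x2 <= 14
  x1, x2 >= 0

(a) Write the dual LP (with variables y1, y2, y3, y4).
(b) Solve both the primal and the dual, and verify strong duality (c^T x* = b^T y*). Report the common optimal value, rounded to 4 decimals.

The standard primal-dual pair for 'max c^T x s.t. A x <= b, x >= 0' is:
  Dual:  min b^T y  s.t.  A^T y >= c,  y >= 0.

So the dual LP is:
  minimize  7y1 + 7y2 + 14y3 + 14y4
  subject to:
    y1 + 2y3 + 2y4 >= 5
    y2 + 2y3 + y4 >= 3
    y1, y2, y3, y4 >= 0

Solving the primal: x* = (7, 0).
  primal value c^T x* = 35.
Solving the dual: y* = (0, 0, 0.5, 2).
  dual value b^T y* = 35.
Strong duality: c^T x* = b^T y*. Confirmed.

35
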